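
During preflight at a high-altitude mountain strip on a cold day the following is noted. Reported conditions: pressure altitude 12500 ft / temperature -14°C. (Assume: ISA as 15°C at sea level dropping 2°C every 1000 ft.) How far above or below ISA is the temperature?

ISA temperature at 12500 ft = 15 − 2 × (12500/1000) = -10°C.
Deviation = OAT − ISA = -14 − (-10) = -4°C.

ISA-4°C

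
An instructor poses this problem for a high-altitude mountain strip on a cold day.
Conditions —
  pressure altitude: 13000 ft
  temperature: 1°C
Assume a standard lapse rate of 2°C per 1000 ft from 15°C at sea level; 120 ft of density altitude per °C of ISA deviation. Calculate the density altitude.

14440 ft

ISA temperature at 13000 ft = 15 − 2 × (13000/1000) = -11°C.
ISA deviation = 1 − (-11) = +12°C.
Density altitude = 13000 + 120 × (12) = 13000 + (+1440) = 14440 ft.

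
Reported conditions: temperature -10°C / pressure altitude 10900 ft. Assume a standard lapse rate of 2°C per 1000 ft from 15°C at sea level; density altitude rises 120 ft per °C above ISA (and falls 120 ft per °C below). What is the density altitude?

ISA temperature at 10900 ft = 15 − 2 × (10900/1000) = -6.8°C.
ISA deviation = -10 − (-6.8) = -3.2°C.
Density altitude = 10900 + 120 × (-3.2) = 10900 + (-384) = 10516 ft.

10516 ft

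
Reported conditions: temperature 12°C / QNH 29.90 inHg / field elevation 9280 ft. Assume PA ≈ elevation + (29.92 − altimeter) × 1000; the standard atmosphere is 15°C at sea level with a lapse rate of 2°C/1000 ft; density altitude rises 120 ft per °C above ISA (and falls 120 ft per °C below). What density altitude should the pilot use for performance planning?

11172 ft

Pressure altitude = 9280 + (29.92 − 29.90) × 1000 = 9280 + (+20) = 9300 ft.
ISA temperature at 9300 ft = 15 − 2 × (9300/1000) = -3.6°C.
ISA deviation = 12 − (-3.6) = +15.6°C.
Density altitude = 9300 + 120 × (15.6) = 11172 ft.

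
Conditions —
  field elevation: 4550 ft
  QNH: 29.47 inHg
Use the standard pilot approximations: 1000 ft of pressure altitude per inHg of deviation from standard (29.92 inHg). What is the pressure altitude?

5000 ft

Pressure correction = (29.92 − 29.47) × 1000 = +450 ft.
Pressure altitude = 4550 + (+450) = 5000 ft.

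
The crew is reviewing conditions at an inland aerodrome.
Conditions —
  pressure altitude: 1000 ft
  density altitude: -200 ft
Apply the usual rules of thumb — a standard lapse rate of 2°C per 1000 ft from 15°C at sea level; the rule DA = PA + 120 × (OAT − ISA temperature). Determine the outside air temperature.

3°C

Density altitude − pressure altitude = -200 − 1000 = -1200 ft.
At 120 ft/°C that is an ISA deviation of -1200/120 = -10°C.
ISA temperature at 1000 ft = 15 − 2 × (1000/1000) = 13°C.
OAT = ISA + deviation = 13 + (-10) = 3°C.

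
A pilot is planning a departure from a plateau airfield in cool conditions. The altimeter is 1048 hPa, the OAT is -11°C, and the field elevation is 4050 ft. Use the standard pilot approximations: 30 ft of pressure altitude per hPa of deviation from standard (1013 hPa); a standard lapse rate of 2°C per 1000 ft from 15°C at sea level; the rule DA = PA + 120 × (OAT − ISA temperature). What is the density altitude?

600 ft

Pressure altitude = 4050 + (1013 − 1048) × 30 = 4050 + (-1050) = 3000 ft.
ISA temperature at 3000 ft = 15 − 2 × (3000/1000) = 9°C.
ISA deviation = -11 − 9 = -20°C.
Density altitude = 3000 + 120 × (-20) = 600 ft.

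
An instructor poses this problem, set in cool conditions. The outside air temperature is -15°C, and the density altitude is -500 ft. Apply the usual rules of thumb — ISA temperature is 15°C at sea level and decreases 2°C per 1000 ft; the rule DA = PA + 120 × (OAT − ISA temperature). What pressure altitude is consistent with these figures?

DA = PA + 120 × (OAT − (15 − 2·PA/1000)) = PA + 120·OAT − 1800 + 0.24·PA = 1.24·PA + 120·OAT − 1800.
So 1.24·PA = -500 − 120 × (-15) + 1800 = 3100.
PA = 3100 / 1.24 = 2500 ft.

2500 ft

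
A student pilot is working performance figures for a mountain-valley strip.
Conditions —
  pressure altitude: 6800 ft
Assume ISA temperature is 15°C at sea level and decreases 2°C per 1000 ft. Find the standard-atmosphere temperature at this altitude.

ISA temperature = 15 − 2 × (6800/1000) = 15 − 13.6 = 1.4°C.

1.4°C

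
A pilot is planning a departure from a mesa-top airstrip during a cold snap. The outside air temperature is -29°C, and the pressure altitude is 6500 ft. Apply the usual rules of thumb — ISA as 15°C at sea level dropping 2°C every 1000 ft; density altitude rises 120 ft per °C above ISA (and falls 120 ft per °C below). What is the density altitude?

2780 ft

ISA temperature at 6500 ft = 15 − 2 × (6500/1000) = 2°C.
ISA deviation = -29 − 2 = -31°C.
Density altitude = 6500 + 120 × (-31) = 6500 + (-3720) = 2780 ft.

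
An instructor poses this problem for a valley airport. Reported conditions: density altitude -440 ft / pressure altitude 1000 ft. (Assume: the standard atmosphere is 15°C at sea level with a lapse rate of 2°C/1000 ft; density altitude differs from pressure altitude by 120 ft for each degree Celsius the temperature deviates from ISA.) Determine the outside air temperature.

1°C

Density altitude − pressure altitude = -440 − 1000 = -1440 ft.
At 120 ft/°C that is an ISA deviation of -1440/120 = -12°C.
ISA temperature at 1000 ft = 15 − 2 × (1000/1000) = 13°C.
OAT = ISA + deviation = 13 + (-12) = 1°C.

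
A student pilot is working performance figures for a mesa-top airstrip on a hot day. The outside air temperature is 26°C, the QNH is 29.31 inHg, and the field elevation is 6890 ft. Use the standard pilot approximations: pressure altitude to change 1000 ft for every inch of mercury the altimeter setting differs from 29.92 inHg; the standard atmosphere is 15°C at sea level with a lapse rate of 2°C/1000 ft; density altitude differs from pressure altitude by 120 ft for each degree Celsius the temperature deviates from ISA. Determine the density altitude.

10620 ft

Pressure altitude = 6890 + (29.92 − 29.31) × 1000 = 6890 + (+610) = 7500 ft.
ISA temperature at 7500 ft = 15 − 2 × (7500/1000) = 0°C.
ISA deviation = 26 − 0 = +26°C.
Density altitude = 7500 + 120 × (26) = 10620 ft.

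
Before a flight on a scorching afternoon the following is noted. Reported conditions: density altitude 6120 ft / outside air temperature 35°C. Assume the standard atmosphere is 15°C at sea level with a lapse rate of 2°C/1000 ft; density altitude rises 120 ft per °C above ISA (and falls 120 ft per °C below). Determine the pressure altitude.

3000 ft

DA = PA + 120 × (OAT − (15 − 2·PA/1000)) = PA + 120·OAT − 1800 + 0.24·PA = 1.24·PA + 120·OAT − 1800.
So 1.24·PA = 6120 − 120 × 35 + 1800 = 3720.
PA = 3720 / 1.24 = 3000 ft.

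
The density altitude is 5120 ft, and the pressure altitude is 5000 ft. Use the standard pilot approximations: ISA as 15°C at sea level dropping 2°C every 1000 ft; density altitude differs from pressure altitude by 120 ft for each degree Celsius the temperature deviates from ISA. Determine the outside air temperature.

Density altitude − pressure altitude = 5120 − 5000 = +120 ft.
At 120 ft/°C that is an ISA deviation of 120/120 = +1°C.
ISA temperature at 5000 ft = 15 − 2 × (5000/1000) = 5°C.
OAT = ISA + deviation = 5 + (+1) = 6°C.

6°C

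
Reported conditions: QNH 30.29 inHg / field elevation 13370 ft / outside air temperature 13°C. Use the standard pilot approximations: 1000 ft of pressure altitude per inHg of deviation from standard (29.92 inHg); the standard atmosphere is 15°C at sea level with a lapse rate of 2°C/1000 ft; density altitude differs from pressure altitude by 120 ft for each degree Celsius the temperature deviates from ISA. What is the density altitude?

15880 ft

Pressure altitude = 13370 + (29.92 − 30.29) × 1000 = 13370 + (-370) = 13000 ft.
ISA temperature at 13000 ft = 15 − 2 × (13000/1000) = -11°C.
ISA deviation = 13 − (-11) = +24°C.
Density altitude = 13000 + 120 × (24) = 15880 ft.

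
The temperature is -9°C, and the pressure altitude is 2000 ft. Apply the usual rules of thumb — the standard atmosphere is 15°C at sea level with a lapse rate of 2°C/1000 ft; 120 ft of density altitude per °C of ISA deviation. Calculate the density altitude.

ISA temperature at 2000 ft = 15 − 2 × (2000/1000) = 11°C.
ISA deviation = -9 − 11 = -20°C.
Density altitude = 2000 + 120 × (-20) = 2000 + (-2400) = -400 ft.

-400 ft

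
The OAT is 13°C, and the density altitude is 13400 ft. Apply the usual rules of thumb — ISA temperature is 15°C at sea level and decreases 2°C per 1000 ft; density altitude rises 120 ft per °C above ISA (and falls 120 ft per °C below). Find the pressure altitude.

DA = PA + 120 × (OAT − (15 − 2·PA/1000)) = PA + 120·OAT − 1800 + 0.24·PA = 1.24·PA + 120·OAT − 1800.
So 1.24·PA = 13400 − 120 × 13 + 1800 = 13640.
PA = 13640 / 1.24 = 11000 ft.

11000 ft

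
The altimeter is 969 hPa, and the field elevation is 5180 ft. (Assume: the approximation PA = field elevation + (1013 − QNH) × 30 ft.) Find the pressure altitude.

6500 ft

Pressure correction = (1013 − 969) × 30 = +1320 ft.
Pressure altitude = 5180 + (+1320) = 6500 ft.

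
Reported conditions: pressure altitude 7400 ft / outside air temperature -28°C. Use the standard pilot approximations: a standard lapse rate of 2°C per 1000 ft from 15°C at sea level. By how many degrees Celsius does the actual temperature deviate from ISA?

ISA-28.2°C

ISA temperature at 7400 ft = 15 − 2 × (7400/1000) = 0.2°C.
Deviation = OAT − ISA = -28 − 0.2 = -28.2°C.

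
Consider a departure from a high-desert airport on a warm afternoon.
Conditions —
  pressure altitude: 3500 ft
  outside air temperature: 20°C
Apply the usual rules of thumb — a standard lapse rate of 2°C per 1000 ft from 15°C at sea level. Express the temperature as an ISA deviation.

ISA+12°C

ISA temperature at 3500 ft = 15 − 2 × (3500/1000) = 8°C.
Deviation = OAT − ISA = 20 − 8 = +12°C.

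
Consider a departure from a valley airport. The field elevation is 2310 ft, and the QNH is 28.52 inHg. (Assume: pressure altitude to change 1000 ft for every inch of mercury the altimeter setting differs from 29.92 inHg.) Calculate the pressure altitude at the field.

3710 ft

Pressure correction = (29.92 − 28.52) × 1000 = +1400 ft.
Pressure altitude = 2310 + (+1400) = 3710 ft.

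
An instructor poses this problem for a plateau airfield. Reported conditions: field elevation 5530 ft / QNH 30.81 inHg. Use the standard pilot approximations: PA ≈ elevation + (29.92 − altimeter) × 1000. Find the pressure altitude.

Pressure correction = (29.92 − 30.81) × 1000 = -890 ft.
Pressure altitude = 5530 + (-890) = 4640 ft.

4640 ft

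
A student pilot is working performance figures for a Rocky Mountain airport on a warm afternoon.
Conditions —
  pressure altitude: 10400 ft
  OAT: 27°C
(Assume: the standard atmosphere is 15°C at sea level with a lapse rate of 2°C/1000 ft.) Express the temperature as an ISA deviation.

ISA+32.8°C

ISA temperature at 10400 ft = 15 − 2 × (10400/1000) = -5.8°C.
Deviation = OAT − ISA = 27 − (-5.8) = +32.8°C.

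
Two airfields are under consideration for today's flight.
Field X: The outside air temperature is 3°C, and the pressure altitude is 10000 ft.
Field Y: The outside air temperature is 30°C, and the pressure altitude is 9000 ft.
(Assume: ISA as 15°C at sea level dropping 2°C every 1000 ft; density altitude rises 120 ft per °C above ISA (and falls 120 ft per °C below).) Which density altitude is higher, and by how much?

Field X: ISA temp = -5°C, deviation +8°C, DA = 10000 + 120 × 8 = 10960 ft.
Field Y: ISA temp = -3°C, deviation +33°C, DA = 9000 + 120 × 33 = 12960 ft.
Field Y is higher by 12960 − 10960 = 2000 ft.

Field Y by 2000 ft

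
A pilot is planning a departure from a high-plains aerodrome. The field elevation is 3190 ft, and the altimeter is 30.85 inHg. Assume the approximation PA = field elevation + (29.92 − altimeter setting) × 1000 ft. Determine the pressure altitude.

2260 ft

Pressure correction = (29.92 − 30.85) × 1000 = -930 ft.
Pressure altitude = 3190 + (-930) = 2260 ft.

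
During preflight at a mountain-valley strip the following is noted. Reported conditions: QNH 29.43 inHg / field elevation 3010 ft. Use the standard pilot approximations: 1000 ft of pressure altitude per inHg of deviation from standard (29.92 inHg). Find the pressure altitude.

3500 ft

Pressure correction = (29.92 − 29.43) × 1000 = +490 ft.
Pressure altitude = 3010 + (+490) = 3500 ft.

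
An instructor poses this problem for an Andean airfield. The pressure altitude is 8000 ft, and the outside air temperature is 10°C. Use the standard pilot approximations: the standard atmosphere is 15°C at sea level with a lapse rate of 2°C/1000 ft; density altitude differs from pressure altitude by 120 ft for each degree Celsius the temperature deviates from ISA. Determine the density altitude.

ISA temperature at 8000 ft = 15 − 2 × (8000/1000) = -1°C.
ISA deviation = 10 − (-1) = +11°C.
Density altitude = 8000 + 120 × (11) = 8000 + (+1320) = 9320 ft.

9320 ft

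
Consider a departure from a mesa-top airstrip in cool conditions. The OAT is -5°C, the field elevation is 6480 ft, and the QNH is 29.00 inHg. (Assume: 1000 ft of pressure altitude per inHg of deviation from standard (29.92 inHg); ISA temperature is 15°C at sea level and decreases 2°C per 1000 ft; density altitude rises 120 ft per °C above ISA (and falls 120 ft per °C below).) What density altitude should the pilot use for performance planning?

6776 ft

Pressure altitude = 6480 + (29.92 − 29.00) × 1000 = 6480 + (+920) = 7400 ft.
ISA temperature at 7400 ft = 15 − 2 × (7400/1000) = 0.2°C.
ISA deviation = -5 − 0.2 = -5.2°C.
Density altitude = 7400 + 120 × (-5.2) = 6776 ft.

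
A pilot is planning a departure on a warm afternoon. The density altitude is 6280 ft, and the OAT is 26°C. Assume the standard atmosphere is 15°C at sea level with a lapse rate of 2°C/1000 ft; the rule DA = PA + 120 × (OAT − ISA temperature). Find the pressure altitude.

4000 ft

DA = PA + 120 × (OAT − (15 − 2·PA/1000)) = PA + 120·OAT − 1800 + 0.24·PA = 1.24·PA + 120·OAT − 1800.
So 1.24·PA = 6280 − 120 × 26 + 1800 = 4960.
PA = 4960 / 1.24 = 4000 ft.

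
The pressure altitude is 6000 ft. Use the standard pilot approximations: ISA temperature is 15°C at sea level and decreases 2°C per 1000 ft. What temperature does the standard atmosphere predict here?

ISA temperature = 15 − 2 × (6000/1000) = 15 − 12 = 3°C.

3°C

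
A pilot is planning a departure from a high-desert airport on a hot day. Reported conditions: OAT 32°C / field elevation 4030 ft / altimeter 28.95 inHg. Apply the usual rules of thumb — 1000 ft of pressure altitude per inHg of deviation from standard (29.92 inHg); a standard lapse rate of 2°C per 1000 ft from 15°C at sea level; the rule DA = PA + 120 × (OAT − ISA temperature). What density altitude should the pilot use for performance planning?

8240 ft

Pressure altitude = 4030 + (29.92 − 28.95) × 1000 = 4030 + (+970) = 5000 ft.
ISA temperature at 5000 ft = 15 − 2 × (5000/1000) = 5°C.
ISA deviation = 32 − 5 = +27°C.
Density altitude = 5000 + 120 × (27) = 8240 ft.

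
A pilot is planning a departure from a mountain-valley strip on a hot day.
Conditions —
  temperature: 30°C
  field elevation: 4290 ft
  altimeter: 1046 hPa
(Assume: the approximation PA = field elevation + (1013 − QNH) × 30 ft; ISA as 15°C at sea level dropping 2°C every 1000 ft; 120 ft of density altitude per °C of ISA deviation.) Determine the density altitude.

Pressure altitude = 4290 + (1013 − 1046) × 30 = 4290 + (-990) = 3300 ft.
ISA temperature at 3300 ft = 15 − 2 × (3300/1000) = 8.4°C.
ISA deviation = 30 − 8.4 = +21.6°C.
Density altitude = 3300 + 120 × (21.6) = 5892 ft.

5892 ft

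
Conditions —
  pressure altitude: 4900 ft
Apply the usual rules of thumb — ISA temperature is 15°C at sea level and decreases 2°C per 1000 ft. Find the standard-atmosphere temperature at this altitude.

ISA temperature = 15 − 2 × (4900/1000) = 15 − 9.8 = 5.2°C.

5.2°C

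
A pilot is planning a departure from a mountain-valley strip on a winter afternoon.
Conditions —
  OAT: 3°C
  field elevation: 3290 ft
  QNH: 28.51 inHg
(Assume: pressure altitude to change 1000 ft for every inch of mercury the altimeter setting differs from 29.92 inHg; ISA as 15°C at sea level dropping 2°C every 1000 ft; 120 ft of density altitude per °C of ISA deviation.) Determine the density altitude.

Pressure altitude = 3290 + (29.92 − 28.51) × 1000 = 3290 + (+1410) = 4700 ft.
ISA temperature at 4700 ft = 15 − 2 × (4700/1000) = 5.6°C.
ISA deviation = 3 − 5.6 = -2.6°C.
Density altitude = 4700 + 120 × (-2.6) = 4388 ft.

4388 ft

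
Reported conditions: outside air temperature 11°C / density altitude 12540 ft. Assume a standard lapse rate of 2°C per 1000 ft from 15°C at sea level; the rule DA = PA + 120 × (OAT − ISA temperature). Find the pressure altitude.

10500 ft

DA = PA + 120 × (OAT − (15 − 2·PA/1000)) = PA + 120·OAT − 1800 + 0.24·PA = 1.24·PA + 120·OAT − 1800.
So 1.24·PA = 12540 − 120 × 11 + 1800 = 13020.
PA = 13020 / 1.24 = 10500 ft.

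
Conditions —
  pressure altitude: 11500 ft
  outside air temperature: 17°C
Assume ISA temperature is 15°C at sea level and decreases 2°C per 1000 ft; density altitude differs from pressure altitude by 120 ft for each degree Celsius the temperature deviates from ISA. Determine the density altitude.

ISA temperature at 11500 ft = 15 − 2 × (11500/1000) = -8°C.
ISA deviation = 17 − (-8) = +25°C.
Density altitude = 11500 + 120 × (25) = 11500 + (+3000) = 14500 ft.

14500 ft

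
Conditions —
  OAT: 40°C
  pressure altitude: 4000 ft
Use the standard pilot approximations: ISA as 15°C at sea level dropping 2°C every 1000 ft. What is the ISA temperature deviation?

ISA temperature at 4000 ft = 15 − 2 × (4000/1000) = 7°C.
Deviation = OAT − ISA = 40 − 7 = +33°C.

ISA+33°C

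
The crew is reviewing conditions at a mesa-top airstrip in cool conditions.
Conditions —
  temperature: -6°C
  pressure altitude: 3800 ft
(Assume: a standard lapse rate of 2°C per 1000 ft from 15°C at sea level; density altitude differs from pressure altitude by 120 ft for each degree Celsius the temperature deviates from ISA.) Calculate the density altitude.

ISA temperature at 3800 ft = 15 − 2 × (3800/1000) = 7.4°C.
ISA deviation = -6 − 7.4 = -13.4°C.
Density altitude = 3800 + 120 × (-13.4) = 3800 + (-1608) = 2192 ft.

2192 ft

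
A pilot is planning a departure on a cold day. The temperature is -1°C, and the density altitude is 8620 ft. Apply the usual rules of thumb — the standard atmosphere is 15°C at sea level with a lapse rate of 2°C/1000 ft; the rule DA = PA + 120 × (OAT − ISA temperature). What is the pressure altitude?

DA = PA + 120 × (OAT − (15 − 2·PA/1000)) = PA + 120·OAT − 1800 + 0.24·PA = 1.24·PA + 120·OAT − 1800.
So 1.24·PA = 8620 − 120 × (-1) + 1800 = 10540.
PA = 10540 / 1.24 = 8500 ft.

8500 ft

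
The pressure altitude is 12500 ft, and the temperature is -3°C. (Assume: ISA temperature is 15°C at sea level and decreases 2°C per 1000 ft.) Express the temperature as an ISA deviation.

ISA+7°C

ISA temperature at 12500 ft = 15 − 2 × (12500/1000) = -10°C.
Deviation = OAT − ISA = -3 − (-10) = +7°C.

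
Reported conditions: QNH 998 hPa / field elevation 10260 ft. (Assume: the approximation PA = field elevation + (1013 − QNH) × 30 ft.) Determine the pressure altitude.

Pressure correction = (1013 − 998) × 30 = +450 ft.
Pressure altitude = 10260 + (+450) = 10710 ft.

10710 ft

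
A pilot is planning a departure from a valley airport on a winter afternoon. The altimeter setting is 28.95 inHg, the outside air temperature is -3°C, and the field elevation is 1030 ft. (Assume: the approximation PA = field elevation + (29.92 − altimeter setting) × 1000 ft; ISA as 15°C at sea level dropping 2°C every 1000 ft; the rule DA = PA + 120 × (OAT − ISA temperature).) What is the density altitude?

320 ft

Pressure altitude = 1030 + (29.92 − 28.95) × 1000 = 1030 + (+970) = 2000 ft.
ISA temperature at 2000 ft = 15 − 2 × (2000/1000) = 11°C.
ISA deviation = -3 − 11 = -14°C.
Density altitude = 2000 + 120 × (-14) = 320 ft.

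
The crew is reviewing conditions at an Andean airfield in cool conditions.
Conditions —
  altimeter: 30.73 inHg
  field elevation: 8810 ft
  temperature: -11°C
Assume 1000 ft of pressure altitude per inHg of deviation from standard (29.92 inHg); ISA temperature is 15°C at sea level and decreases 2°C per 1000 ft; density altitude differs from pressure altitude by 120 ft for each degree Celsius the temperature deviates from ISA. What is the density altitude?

Pressure altitude = 8810 + (29.92 − 30.73) × 1000 = 8810 + (-810) = 8000 ft.
ISA temperature at 8000 ft = 15 − 2 × (8000/1000) = -1°C.
ISA deviation = -11 − (-1) = -10°C.
Density altitude = 8000 + 120 × (-10) = 6800 ft.

6800 ft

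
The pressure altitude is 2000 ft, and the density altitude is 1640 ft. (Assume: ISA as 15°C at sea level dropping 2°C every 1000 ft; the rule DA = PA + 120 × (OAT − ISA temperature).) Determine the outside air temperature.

8°C

Density altitude − pressure altitude = 1640 − 2000 = -360 ft.
At 120 ft/°C that is an ISA deviation of -360/120 = -3°C.
ISA temperature at 2000 ft = 15 − 2 × (2000/1000) = 11°C.
OAT = ISA + deviation = 11 + (-3) = 8°C.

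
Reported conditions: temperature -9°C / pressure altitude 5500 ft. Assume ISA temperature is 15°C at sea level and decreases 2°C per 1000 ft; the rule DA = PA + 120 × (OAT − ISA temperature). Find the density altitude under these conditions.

ISA temperature at 5500 ft = 15 − 2 × (5500/1000) = 4°C.
ISA deviation = -9 − 4 = -13°C.
Density altitude = 5500 + 120 × (-13) = 5500 + (-1560) = 3940 ft.

3940 ft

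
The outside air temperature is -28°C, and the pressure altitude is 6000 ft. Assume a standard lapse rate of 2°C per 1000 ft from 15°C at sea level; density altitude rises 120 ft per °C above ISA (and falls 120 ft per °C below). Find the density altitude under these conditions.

2280 ft

ISA temperature at 6000 ft = 15 − 2 × (6000/1000) = 3°C.
ISA deviation = -28 − 3 = -31°C.
Density altitude = 6000 + 120 × (-31) = 6000 + (-3720) = 2280 ft.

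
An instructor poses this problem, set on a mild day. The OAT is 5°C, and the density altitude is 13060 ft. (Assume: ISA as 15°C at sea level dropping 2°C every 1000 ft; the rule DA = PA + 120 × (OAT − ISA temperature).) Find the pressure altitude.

DA = PA + 120 × (OAT − (15 − 2·PA/1000)) = PA + 120·OAT − 1800 + 0.24·PA = 1.24·PA + 120·OAT − 1800.
So 1.24·PA = 13060 − 120 × 5 + 1800 = 14260.
PA = 14260 / 1.24 = 11500 ft.

11500 ft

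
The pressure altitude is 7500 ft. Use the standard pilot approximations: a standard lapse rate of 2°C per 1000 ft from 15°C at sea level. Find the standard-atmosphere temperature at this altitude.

ISA temperature = 15 − 2 × (7500/1000) = 15 − 15 = 0°C.

0°C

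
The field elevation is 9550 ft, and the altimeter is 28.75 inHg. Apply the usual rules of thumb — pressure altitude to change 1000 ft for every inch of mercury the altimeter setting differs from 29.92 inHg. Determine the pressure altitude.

10720 ft

Pressure correction = (29.92 − 28.75) × 1000 = +1170 ft.
Pressure altitude = 9550 + (+1170) = 10720 ft.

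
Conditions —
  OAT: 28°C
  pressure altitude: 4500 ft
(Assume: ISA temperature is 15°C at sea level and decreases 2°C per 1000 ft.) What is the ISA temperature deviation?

ISA+22°C

ISA temperature at 4500 ft = 15 − 2 × (4500/1000) = 6°C.
Deviation = OAT − ISA = 28 − 6 = +22°C.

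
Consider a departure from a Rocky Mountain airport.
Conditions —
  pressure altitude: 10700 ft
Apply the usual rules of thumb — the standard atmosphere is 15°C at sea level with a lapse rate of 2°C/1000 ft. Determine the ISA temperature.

ISA temperature = 15 − 2 × (10700/1000) = 15 − 21.4 = -6.4°C.

-6.4°C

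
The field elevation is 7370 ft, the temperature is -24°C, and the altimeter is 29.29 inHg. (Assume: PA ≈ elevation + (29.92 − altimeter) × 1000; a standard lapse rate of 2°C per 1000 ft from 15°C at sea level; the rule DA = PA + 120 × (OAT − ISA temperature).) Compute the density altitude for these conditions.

Pressure altitude = 7370 + (29.92 − 29.29) × 1000 = 7370 + (+630) = 8000 ft.
ISA temperature at 8000 ft = 15 − 2 × (8000/1000) = -1°C.
ISA deviation = -24 − (-1) = -23°C.
Density altitude = 8000 + 120 × (-23) = 5240 ft.

5240 ft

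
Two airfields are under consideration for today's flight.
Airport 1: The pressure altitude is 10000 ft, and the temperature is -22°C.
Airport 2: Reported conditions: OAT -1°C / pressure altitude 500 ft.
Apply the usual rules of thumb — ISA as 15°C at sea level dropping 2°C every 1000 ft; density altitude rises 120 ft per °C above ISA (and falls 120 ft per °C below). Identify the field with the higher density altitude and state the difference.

Airport 1 by 9260 ft

Airport 1: ISA temp = -5°C, deviation -17°C, DA = 10000 + 120 × (-17) = 7960 ft.
Airport 2: ISA temp = 14°C, deviation -15°C, DA = 500 + 120 × (-15) = -1300 ft.
Airport 1 is higher by 7960 − (-1300) = 9260 ft.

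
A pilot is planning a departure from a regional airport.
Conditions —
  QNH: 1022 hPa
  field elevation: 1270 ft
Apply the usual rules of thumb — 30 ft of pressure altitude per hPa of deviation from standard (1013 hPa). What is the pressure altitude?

1000 ft

Pressure correction = (1013 − 1022) × 30 = -270 ft.
Pressure altitude = 1270 + (-270) = 1000 ft.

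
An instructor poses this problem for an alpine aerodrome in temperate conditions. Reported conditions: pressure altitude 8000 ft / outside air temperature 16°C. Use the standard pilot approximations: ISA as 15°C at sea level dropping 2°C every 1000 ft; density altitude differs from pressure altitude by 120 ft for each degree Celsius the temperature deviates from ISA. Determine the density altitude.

10040 ft

ISA temperature at 8000 ft = 15 − 2 × (8000/1000) = -1°C.
ISA deviation = 16 − (-1) = +17°C.
Density altitude = 8000 + 120 × (17) = 8000 + (+2040) = 10040 ft.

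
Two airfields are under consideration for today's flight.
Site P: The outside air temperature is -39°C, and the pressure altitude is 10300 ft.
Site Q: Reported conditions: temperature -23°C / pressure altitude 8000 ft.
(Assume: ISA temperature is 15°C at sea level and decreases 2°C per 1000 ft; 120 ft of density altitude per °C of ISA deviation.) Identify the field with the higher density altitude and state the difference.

Site P by 932 ft

Site P: ISA temp = -5.6°C, deviation -33.4°C, DA = 10300 + 120 × (-33.4) = 6292 ft.
Site Q: ISA temp = -1°C, deviation -22°C, DA = 8000 + 120 × (-22) = 5360 ft.
Site P is higher by 6292 − 5360 = 932 ft.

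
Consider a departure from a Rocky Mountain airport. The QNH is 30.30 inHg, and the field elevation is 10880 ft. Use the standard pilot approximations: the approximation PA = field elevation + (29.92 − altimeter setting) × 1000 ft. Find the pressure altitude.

10500 ft

Pressure correction = (29.92 − 30.30) × 1000 = -380 ft.
Pressure altitude = 10880 + (-380) = 10500 ft.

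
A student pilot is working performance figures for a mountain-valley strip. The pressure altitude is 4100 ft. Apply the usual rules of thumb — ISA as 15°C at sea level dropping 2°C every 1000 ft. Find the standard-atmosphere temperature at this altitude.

ISA temperature = 15 − 2 × (4100/1000) = 15 − 8.2 = 6.8°C.

6.8°C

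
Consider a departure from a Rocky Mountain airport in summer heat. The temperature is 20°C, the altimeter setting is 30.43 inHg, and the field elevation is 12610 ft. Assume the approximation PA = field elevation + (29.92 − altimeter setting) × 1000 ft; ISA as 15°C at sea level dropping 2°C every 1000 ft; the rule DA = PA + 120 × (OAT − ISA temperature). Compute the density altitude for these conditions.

Pressure altitude = 12610 + (29.92 − 30.43) × 1000 = 12610 + (-510) = 12100 ft.
ISA temperature at 12100 ft = 15 − 2 × (12100/1000) = -9.2°C.
ISA deviation = 20 − (-9.2) = +29.2°C.
Density altitude = 12100 + 120 × (29.2) = 15604 ft.

15604 ft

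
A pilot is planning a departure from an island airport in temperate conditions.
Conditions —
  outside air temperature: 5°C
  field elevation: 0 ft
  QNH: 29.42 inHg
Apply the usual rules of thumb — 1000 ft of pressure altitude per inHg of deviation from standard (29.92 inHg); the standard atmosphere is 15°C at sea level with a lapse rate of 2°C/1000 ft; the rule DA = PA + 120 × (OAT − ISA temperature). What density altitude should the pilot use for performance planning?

Pressure altitude = 0 + (29.92 − 29.42) × 1000 = 0 + (+500) = 500 ft.
ISA temperature at 500 ft = 15 − 2 × (500/1000) = 14°C.
ISA deviation = 5 − 14 = -9°C.
Density altitude = 500 + 120 × (-9) = -580 ft.

-580 ft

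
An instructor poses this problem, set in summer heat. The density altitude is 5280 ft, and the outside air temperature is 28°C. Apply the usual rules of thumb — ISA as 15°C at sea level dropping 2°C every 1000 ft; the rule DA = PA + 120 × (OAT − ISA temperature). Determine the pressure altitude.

DA = PA + 120 × (OAT − (15 − 2·PA/1000)) = PA + 120·OAT − 1800 + 0.24·PA = 1.24·PA + 120·OAT − 1800.
So 1.24·PA = 5280 − 120 × 28 + 1800 = 3720.
PA = 3720 / 1.24 = 3000 ft.

3000 ft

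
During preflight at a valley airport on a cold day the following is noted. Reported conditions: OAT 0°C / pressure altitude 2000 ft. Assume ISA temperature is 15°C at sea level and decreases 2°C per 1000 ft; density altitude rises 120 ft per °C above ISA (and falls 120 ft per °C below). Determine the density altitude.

680 ft

ISA temperature at 2000 ft = 15 − 2 × (2000/1000) = 11°C.
ISA deviation = 0 − 11 = -11°C.
Density altitude = 2000 + 120 × (-11) = 2000 + (-1320) = 680 ft.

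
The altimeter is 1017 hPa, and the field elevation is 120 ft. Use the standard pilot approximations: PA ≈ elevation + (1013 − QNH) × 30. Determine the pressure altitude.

0 ft

Pressure correction = (1013 − 1017) × 30 = -120 ft.
Pressure altitude = 120 + (-120) = 0 ft.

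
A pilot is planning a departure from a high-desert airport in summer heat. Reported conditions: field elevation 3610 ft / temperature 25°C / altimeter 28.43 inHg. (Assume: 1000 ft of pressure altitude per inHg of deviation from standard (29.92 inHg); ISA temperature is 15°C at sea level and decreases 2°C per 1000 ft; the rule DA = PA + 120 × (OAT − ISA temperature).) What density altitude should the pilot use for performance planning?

Pressure altitude = 3610 + (29.92 − 28.43) × 1000 = 3610 + (+1490) = 5100 ft.
ISA temperature at 5100 ft = 15 − 2 × (5100/1000) = 4.8°C.
ISA deviation = 25 − 4.8 = +20.2°C.
Density altitude = 5100 + 120 × (20.2) = 7524 ft.

7524 ft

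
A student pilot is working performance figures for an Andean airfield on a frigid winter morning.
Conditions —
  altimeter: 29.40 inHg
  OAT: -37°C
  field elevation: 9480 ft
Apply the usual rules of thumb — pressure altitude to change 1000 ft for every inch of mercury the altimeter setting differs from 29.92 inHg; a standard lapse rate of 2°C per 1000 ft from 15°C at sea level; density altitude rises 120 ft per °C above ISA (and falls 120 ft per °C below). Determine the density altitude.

Pressure altitude = 9480 + (29.92 − 29.40) × 1000 = 9480 + (+520) = 10000 ft.
ISA temperature at 10000 ft = 15 − 2 × (10000/1000) = -5°C.
ISA deviation = -37 − (-5) = -32°C.
Density altitude = 10000 + 120 × (-32) = 6160 ft.

6160 ft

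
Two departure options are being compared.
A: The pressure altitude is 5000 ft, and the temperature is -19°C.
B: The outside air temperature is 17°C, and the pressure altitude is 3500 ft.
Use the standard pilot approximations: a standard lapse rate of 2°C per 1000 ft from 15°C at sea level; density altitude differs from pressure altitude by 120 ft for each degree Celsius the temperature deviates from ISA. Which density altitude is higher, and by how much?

B by 2460 ft

A: ISA temp = 5°C, deviation -24°C, DA = 5000 + 120 × (-24) = 2120 ft.
B: ISA temp = 8°C, deviation +9°C, DA = 3500 + 120 × 9 = 4580 ft.
B is higher by 4580 − 2120 = 2460 ft.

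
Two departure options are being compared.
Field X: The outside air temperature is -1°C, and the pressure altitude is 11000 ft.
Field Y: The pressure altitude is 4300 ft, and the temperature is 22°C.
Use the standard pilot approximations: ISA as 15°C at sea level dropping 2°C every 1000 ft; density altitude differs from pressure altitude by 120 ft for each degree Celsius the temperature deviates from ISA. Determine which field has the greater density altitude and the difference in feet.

Field X: ISA temp = -7°C, deviation +6°C, DA = 11000 + 120 × 6 = 11720 ft.
Field Y: ISA temp = 6.4°C, deviation +15.6°C, DA = 4300 + 120 × 15.6 = 6172 ft.
Field X is higher by 11720 − 6172 = 5548 ft.

Field X by 5548 ft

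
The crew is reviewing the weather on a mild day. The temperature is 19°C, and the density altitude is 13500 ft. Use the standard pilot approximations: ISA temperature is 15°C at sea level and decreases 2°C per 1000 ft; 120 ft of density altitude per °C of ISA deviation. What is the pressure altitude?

DA = PA + 120 × (OAT − (15 − 2·PA/1000)) = PA + 120·OAT − 1800 + 0.24·PA = 1.24·PA + 120·OAT − 1800.
So 1.24·PA = 13500 − 120 × 19 + 1800 = 13020.
PA = 13020 / 1.24 = 10500 ft.

10500 ft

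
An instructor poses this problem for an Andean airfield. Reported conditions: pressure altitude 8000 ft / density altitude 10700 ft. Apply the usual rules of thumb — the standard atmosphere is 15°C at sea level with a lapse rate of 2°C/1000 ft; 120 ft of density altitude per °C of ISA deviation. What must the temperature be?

21.5°C

Density altitude − pressure altitude = 10700 − 8000 = +2700 ft.
At 120 ft/°C that is an ISA deviation of 2700/120 = +22.5°C.
ISA temperature at 8000 ft = 15 − 2 × (8000/1000) = -1°C.
OAT = ISA + deviation = -1 + (+22.5) = 21.5°C.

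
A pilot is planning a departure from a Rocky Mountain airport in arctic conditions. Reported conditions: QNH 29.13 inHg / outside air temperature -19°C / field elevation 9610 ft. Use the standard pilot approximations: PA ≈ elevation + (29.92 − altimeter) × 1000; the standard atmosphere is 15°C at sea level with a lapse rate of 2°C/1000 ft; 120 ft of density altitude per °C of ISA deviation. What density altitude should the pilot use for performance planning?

8816 ft

Pressure altitude = 9610 + (29.92 − 29.13) × 1000 = 9610 + (+790) = 10400 ft.
ISA temperature at 10400 ft = 15 − 2 × (10400/1000) = -5.8°C.
ISA deviation = -19 − (-5.8) = -13.2°C.
Density altitude = 10400 + 120 × (-13.2) = 8816 ft.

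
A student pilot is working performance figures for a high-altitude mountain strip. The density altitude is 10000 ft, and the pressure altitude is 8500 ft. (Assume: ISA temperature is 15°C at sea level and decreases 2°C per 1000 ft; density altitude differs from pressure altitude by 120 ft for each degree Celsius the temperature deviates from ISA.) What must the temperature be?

Density altitude − pressure altitude = 10000 − 8500 = +1500 ft.
At 120 ft/°C that is an ISA deviation of 1500/120 = +12.5°C.
ISA temperature at 8500 ft = 15 − 2 × (8500/1000) = -2°C.
OAT = ISA + deviation = -2 + (+12.5) = 10.5°C.

10.5°C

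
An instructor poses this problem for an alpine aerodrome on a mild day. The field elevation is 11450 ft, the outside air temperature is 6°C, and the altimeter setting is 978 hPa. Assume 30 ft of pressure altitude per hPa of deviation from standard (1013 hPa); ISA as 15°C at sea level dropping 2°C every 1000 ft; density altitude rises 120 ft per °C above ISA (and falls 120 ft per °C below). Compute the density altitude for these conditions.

14420 ft

Pressure altitude = 11450 + (1013 − 978) × 30 = 11450 + (+1050) = 12500 ft.
ISA temperature at 12500 ft = 15 − 2 × (12500/1000) = -10°C.
ISA deviation = 6 − (-10) = +16°C.
Density altitude = 12500 + 120 × (16) = 14420 ft.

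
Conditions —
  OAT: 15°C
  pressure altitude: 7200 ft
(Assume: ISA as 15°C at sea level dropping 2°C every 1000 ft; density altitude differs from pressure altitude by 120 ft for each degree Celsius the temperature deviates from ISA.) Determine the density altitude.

8928 ft

ISA temperature at 7200 ft = 15 − 2 × (7200/1000) = 0.6°C.
ISA deviation = 15 − 0.6 = +14.4°C.
Density altitude = 7200 + 120 × (14.4) = 7200 + (+1728) = 8928 ft.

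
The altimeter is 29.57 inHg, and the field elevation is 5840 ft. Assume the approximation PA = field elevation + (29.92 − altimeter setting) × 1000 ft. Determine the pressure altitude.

6190 ft

Pressure correction = (29.92 − 29.57) × 1000 = +350 ft.
Pressure altitude = 5840 + (+350) = 6190 ft.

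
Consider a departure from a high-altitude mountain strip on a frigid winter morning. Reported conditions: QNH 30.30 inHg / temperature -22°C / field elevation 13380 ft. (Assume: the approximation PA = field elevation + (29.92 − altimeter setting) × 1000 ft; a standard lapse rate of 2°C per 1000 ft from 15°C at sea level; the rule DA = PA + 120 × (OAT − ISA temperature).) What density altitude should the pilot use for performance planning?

Pressure altitude = 13380 + (29.92 − 30.30) × 1000 = 13380 + (-380) = 13000 ft.
ISA temperature at 13000 ft = 15 − 2 × (13000/1000) = -11°C.
ISA deviation = -22 − (-11) = -11°C.
Density altitude = 13000 + 120 × (-11) = 11680 ft.

11680 ft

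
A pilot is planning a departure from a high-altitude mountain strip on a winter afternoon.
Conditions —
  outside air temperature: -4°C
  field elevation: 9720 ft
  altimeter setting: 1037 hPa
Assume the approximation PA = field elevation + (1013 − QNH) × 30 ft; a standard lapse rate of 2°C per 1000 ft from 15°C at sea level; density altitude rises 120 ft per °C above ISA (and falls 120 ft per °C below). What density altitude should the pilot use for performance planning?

Pressure altitude = 9720 + (1013 − 1037) × 30 = 9720 + (-720) = 9000 ft.
ISA temperature at 9000 ft = 15 − 2 × (9000/1000) = -3°C.
ISA deviation = -4 − (-3) = -1°C.
Density altitude = 9000 + 120 × (-1) = 8880 ft.

8880 ft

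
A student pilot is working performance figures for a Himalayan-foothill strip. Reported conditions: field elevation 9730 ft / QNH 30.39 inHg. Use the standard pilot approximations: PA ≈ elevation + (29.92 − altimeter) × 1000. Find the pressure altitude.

9260 ft

Pressure correction = (29.92 − 30.39) × 1000 = -470 ft.
Pressure altitude = 9730 + (-470) = 9260 ft.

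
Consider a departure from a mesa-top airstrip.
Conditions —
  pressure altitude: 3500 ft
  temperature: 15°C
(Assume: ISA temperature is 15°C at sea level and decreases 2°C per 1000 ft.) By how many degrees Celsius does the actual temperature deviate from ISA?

ISA temperature at 3500 ft = 15 − 2 × (3500/1000) = 8°C.
Deviation = OAT − ISA = 15 − 8 = +7°C.

ISA+7°C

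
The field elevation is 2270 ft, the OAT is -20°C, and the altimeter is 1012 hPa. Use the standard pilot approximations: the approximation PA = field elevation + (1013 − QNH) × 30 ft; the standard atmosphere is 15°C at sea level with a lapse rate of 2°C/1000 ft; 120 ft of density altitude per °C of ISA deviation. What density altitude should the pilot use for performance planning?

-1348 ft

Pressure altitude = 2270 + (1013 − 1012) × 30 = 2270 + (+30) = 2300 ft.
ISA temperature at 2300 ft = 15 − 2 × (2300/1000) = 10.4°C.
ISA deviation = -20 − 10.4 = -30.4°C.
Density altitude = 2300 + 120 × (-30.4) = -1348 ft.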